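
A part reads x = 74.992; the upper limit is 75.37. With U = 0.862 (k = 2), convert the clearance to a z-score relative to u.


u = U / k = 0.862 / 2 = 0.431
margin = |USL - x| = |75.37 - 74.992| = 0.378
z = margin / u = 0.378 / 0.431
z = 0.8770

0.8770


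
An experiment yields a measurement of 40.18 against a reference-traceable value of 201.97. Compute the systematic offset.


Systematic error = measured - true
= 40.18 - 201.97
= -161.7900

-161.7900


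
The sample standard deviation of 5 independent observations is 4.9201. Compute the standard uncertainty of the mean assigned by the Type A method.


u_A = s / sqrt(n)
u_A = 4.9201 / sqrt(5)
u_A = 4.9201 / 2.236068
u_A = 2.2003

2.2003


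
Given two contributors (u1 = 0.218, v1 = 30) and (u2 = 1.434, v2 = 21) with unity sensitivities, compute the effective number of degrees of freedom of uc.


uc = sqrt(u1^2 + u2^2) = sqrt(0.218^2 + 1.434^2) = 1.4504758
v_eff = uc^4 / (u1^4/v1 + u2^4/v2)
= 1.4504758^4 / (0.218^4/30 + 1.434^4/21)
= 4.4263112 / 0.20143719
v_eff = 21.9737

21.9737


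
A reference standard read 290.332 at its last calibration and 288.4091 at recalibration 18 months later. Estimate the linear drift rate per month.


rate = (v2 - v1) / months
= (288.4091 - 290.332) / 18
= -1.9229 / 18
= -0.1068

-0.1068


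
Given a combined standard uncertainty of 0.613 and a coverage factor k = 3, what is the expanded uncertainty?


U = k * uc
U = 3 * 0.613
U = 1.8390

1.8390


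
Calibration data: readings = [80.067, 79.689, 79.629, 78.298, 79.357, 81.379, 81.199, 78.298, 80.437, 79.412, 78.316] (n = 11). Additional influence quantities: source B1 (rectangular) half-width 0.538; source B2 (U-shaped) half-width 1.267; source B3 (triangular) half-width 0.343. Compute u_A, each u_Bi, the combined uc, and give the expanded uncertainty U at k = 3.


mean = (80.067 + 79.689 + 79.629 + 78.298 + 79.357 + 81.379 + 81.199 + 78.298 + 80.437 + 79.412 + 78.316) / 11 = 79.64372727
s = sqrt(sum((x - mean)^2)/(n-1)) = 1.0845039
u_A = s / sqrt(n) = 1.0845039 / sqrt(11) = 0.32699023
u_B1 = 0.538 / sqrt(3) = 0.31061444
u_B2 = 1.267 / sqrt(2) = 0.89590429
u_B3 = 0.343 / sqrt(6) = 0.14002916
uc = sqrt(0.32699023^2 + 0.31061444^2 + 0.89590429^2 + 0.14002916^2) = 1.0127471
U = k * uc = 3 * 1.0127471
U = 3.0382

3.0382


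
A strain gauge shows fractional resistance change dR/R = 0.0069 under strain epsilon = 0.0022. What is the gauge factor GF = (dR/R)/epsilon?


GF = (dR/R) / epsilon
= 0.0069 / 0.0022
= 3.1364

3.1364


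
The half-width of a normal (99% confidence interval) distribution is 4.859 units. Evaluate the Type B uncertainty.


u_B = half_width / 2.576
u_B = 4.859 / 2.576
u_B = 1.8863

1.8863


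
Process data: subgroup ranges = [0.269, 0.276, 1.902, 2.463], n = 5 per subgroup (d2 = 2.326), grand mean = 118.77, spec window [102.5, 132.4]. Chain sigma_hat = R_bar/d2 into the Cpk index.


R_bar = (0.269 + 0.276 + 1.902 + 2.463) / 4 = 1.2275
sigma = R_bar / d2 = 1.2275 / 2.326 = 0.52773001
Cp = (USL - LSL)/(6*sigma) = (132.4 - 102.5)/(6*0.52773001) = 9.4430
Cpu = (132.4 - 118.77)/(3*0.52773001) = 8.6092
Cpl = (118.77 - 102.5)/(3*0.52773001) = 10.2767
Cpk = min(Cpu, Cpl) = 8.6092

8.6092


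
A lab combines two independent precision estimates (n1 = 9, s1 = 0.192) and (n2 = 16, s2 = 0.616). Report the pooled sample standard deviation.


s_p = sqrt(((n1-1)*s1^2 + (n2-1)*s2^2) / (n1+n2-2))
numerator = (9-1)*0.192^2 + (16-1)*0.616^2 = 0.294912 + 5.69184 = 5.986752
denominator = 9 + 16 - 2 = 23
s_p^2 = 5.986752 / 23 = 0.26029357
s_p = sqrt(0.26029357) = 0.5102

0.5102


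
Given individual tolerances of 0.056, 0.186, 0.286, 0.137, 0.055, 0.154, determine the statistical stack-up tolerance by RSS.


RSS = sqrt(0.056^2 + 0.186^2 + 0.286^2 + 0.137^2 + 0.055^2 + 0.154^2)
= sqrt(0.165038)
= 0.4062

0.4062


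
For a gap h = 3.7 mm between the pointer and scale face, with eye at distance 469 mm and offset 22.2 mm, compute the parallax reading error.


error = h * offset / d
= 3.7 * 22.2 / 469
= 0.1751

0.1751


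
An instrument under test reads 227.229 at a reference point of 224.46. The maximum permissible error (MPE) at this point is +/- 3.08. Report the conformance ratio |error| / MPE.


e = indication - reference = 227.229 - 224.46 = 2.7690
|e| = 2.7690
ratio = |e| / MPE = 2.7690 / 3.08
ratio = 0.8990

0.8990


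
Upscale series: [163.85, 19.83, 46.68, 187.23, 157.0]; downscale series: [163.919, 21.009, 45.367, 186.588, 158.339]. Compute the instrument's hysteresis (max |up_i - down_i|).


|163.85 - 163.919| = 0.0690
|19.83 - 21.009| = 1.1790
|46.68 - 45.367| = 1.3130
|187.23 - 186.588| = 0.6420
|157.0 - 158.339| = 1.3390
hysteresis = max(diffs) = 1.3390

1.3390


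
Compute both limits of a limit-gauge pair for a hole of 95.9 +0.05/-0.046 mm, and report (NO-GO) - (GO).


GO = nominal - lower_tol (smallest hole = maximum material condition)
GO = 95.9 - 0.046 = 95.854
NO-GO = nominal + upper_tol (largest hole = least material condition)
NO-GO = 95.9 + 0.05 = 95.95
spread = NO-GO - GO = 95.95 - 95.854 = 0.0960

0.0960


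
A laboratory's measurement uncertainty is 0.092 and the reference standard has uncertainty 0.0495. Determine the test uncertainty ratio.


TUR = u_lab / u_ref
= 0.092 / 0.0495
= 1.8586

1.8586


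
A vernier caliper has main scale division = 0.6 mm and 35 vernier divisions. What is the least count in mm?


LC = MSD / n_div
= 0.6 / 35
= 0.0171

0.0171


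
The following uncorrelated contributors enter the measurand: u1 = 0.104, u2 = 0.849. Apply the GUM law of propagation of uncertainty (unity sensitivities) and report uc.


uc = sqrt(0.104^2 + 0.849^2)
uc = sqrt(0.731617)
uc = 0.8553

0.8553


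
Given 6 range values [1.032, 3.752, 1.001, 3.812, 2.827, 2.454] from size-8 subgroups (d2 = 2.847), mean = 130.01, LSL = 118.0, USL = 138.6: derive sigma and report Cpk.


R_bar = (1.032 + 3.752 + 1.001 + 3.812 + 2.827 + 2.454) / 6 = 2.4796667
sigma = R_bar / d2 = 2.4796667 / 2.847 = 0.87097531
Cp = (USL - LSL)/(6*sigma) = (138.6 - 118.0)/(6*0.87097531) = 3.9419
Cpu = (138.6 - 130.01)/(3*0.87097531) = 3.2875
Cpl = (130.01 - 118.0)/(3*0.87097531) = 4.5964
Cpk = min(Cpu, Cpl) = 3.2875

3.2875


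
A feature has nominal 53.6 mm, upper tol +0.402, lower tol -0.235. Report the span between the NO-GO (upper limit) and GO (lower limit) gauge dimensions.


GO = nominal - lower_tol (smallest hole = maximum material condition)
GO = 53.6 - 0.235 = 53.365
NO-GO = nominal + upper_tol (largest hole = least material condition)
NO-GO = 53.6 + 0.402 = 54.002
spread = NO-GO - GO = 54.002 - 53.365 = 0.6370

0.6370


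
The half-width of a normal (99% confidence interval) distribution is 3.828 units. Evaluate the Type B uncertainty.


u_B = half_width / 2.576
u_B = 3.828 / 2.576
u_B = 1.4860

1.4860


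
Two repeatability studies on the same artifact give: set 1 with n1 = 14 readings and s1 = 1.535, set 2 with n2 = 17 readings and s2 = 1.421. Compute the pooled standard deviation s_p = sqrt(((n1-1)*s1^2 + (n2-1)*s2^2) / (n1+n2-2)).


s_p = sqrt(((n1-1)*s1^2 + (n2-1)*s2^2) / (n1+n2-2))
numerator = (14-1)*1.535^2 + (17-1)*1.421^2 = 30.630925 + 32.307856 = 62.938781
denominator = 14 + 17 - 2 = 29
s_p^2 = 62.938781 / 29 = 2.1703028
s_p = sqrt(2.1703028) = 1.4732

1.4732


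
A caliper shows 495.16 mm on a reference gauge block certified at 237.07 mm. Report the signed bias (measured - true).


Systematic error = measured - true
= 495.16 - 237.07
= 258.0900

258.0900


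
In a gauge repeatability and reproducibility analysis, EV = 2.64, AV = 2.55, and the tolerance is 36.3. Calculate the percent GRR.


GRR = sqrt(EV^2 + AV^2) = sqrt(2.64^2 + 2.55^2) = 3.6704359
%GRR = GRR / tol * 100 = 3.6704359 / 36.3 * 100
%GRR = 10.1114

10.1114


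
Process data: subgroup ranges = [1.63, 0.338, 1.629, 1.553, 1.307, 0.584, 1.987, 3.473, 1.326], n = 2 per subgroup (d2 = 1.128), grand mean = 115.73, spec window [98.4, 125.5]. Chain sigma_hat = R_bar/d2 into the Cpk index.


R_bar = (1.63 + 0.338 + 1.629 + 1.553 + 1.307 + 0.584 + 1.987 + 3.473 + 1.326) / 9 = 1.5363333
sigma = R_bar / d2 = 1.5363333 / 1.128 = 1.3619976
Cp = (USL - LSL)/(6*sigma) = (125.5 - 98.4)/(6*1.3619976) = 3.3162
Cpu = (125.5 - 115.73)/(3*1.3619976) = 2.3911
Cpl = (115.73 - 98.4)/(3*1.3619976) = 4.2413
Cpk = min(Cpu, Cpl) = 2.3911

2.3911


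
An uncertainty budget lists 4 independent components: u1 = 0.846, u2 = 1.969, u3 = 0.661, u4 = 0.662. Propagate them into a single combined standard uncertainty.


uc = sqrt(0.846^2 + 1.969^2 + 0.661^2 + 0.662^2)
uc = sqrt(5.467842)
uc = 2.3383

2.3383


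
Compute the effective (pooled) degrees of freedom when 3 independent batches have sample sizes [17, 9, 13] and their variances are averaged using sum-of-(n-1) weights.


nu = sum_i (n_i - 1)
nu = ((17 - 1) + (9 - 1) + (13 - 1))
nu = 16 + 8 + 12
nu = 36

36


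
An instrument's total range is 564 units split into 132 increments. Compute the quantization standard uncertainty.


resolution = range / divisions
resolution = 564 / 132 = 4.2727273
u_res = resolution / (2*sqrt(3))
u_res = 4.2727273 / 3.4641016
u_res = 1.2334

1.2334


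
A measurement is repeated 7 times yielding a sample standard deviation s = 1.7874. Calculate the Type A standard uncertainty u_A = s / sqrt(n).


u_A = s / sqrt(n)
u_A = 1.7874 / sqrt(7)
u_A = 1.7874 / 2.6457513
u_A = 0.6756

0.6756


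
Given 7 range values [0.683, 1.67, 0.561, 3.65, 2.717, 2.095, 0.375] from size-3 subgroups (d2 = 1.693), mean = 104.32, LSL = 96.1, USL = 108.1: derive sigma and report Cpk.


R_bar = (0.683 + 1.67 + 0.561 + 3.65 + 2.717 + 2.095 + 0.375) / 7 = 1.6787143
sigma = R_bar / d2 = 1.6787143 / 1.693 = 0.9915619
Cp = (USL - LSL)/(6*sigma) = (108.1 - 96.1)/(6*0.9915619) = 2.0170
Cpu = (108.1 - 104.32)/(3*0.9915619) = 1.2707
Cpl = (104.32 - 96.1)/(3*0.9915619) = 2.7633
Cpk = min(Cpu, Cpl) = 1.2707

1.2707


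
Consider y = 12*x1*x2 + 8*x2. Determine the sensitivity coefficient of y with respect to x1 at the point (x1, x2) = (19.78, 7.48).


y = 12*x1*x2 + 8*x2
dy/dx1 = 12*x2
Evaluate at x2 = 7.48: c1 = 12 * 7.48
c1 = 89.7600

89.7600


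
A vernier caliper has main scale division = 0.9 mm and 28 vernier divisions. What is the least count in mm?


LC = MSD / n_div
= 0.9 / 28
= 0.0321

0.0321


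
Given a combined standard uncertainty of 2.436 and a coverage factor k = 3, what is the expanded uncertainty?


U = k * uc
U = 3 * 2.436
U = 7.3080

7.3080


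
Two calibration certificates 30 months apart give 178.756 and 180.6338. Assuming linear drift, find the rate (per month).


rate = (v2 - v1) / months
= (180.6338 - 178.756) / 30
= 1.8778 / 30
= 0.0626

0.0626


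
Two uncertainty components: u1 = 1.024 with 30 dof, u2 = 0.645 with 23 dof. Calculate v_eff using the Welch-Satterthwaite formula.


uc = sqrt(u1^2 + u2^2) = sqrt(1.024^2 + 0.645^2) = 1.210207
v_eff = uc^4 / (u1^4/v1 + u2^4/v2)
= 1.210207^4 / (1.024^4/30 + 0.645^4/23)
= 2.145056 / 0.044175466
v_eff = 48.5576

48.5576


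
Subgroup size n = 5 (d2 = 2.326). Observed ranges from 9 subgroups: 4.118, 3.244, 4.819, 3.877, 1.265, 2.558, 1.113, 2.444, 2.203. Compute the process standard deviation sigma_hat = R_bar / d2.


R_bar = (4.118 + 3.244 + 4.819 + 3.877 + 1.265 + 2.558 + 1.113 + 2.444 + 2.203) / 9
R_bar = 25.641 / 9 = 2.849
sigma_hat = R_bar / d2 = 2.849 / 2.326 = 1.2248

1.2248


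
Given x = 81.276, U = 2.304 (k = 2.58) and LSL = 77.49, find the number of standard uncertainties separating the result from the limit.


u = U / k = 2.304 / 2.58 = 0.89302326
margin = |LSL - x| = |77.49 - 81.276| = 3.786
z = margin / u = 3.786 / 0.89302326
z = 4.2395

4.2395


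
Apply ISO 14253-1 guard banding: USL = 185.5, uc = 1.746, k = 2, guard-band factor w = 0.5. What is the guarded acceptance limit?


U = k * uc = 2 * 1.746 = 3.492
guard band g = w * U = 0.5 * 3.492 = 1.746
AL = USL - g = 185.5 - 1.746
AL = 183.7540

183.7540


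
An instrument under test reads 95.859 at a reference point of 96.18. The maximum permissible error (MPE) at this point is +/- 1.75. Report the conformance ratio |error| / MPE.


e = indication - reference = 95.859 - 96.18 = -0.3210
|e| = 0.3210
ratio = |e| / MPE = 0.3210 / 1.75
ratio = 0.1834

0.1834


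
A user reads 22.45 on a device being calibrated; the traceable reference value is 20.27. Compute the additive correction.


Correction = standard - reading
= 20.27 - 22.45
= -2.1800

-2.1800


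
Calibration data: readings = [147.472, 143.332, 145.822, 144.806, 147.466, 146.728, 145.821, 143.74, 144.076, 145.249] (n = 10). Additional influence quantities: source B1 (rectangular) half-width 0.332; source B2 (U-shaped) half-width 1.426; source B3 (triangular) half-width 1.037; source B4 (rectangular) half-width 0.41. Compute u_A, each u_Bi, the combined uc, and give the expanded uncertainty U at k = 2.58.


mean = (147.472 + 143.332 + 145.822 + 144.806 + 147.466 + 146.728 + 145.821 + 143.74 + 144.076 + 145.249) / 10 = 145.4512
s = sqrt(sum((x - mean)^2)/(n-1)) = 1.4838041
u_A = s / sqrt(n) = 1.4838041 / sqrt(10) = 0.46922006
u_B1 = 0.332 / sqrt(3) = 0.19168029
u_B2 = 1.426 / sqrt(2) = 1.0083343
u_B3 = 1.037 / sqrt(6) = 0.42335348
u_B4 = 0.41 / sqrt(3) = 0.23671361
uc = sqrt(0.46922006^2 + 0.19168029^2 + 1.0083343^2 + 0.42335348^2 + 0.23671361^2) = 1.2283763
U = k * uc = 2.58 * 1.2283763
U = 3.1692

3.1692


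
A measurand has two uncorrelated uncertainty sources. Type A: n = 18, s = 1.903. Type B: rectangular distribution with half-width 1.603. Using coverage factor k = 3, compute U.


u_A = s / sqrt(n) = 1.903 / sqrt(18) = 0.4485414
u_B = half_width / sqrt(3) = 1.603 / sqrt(3) = 0.92549248
uc = sqrt(u_A^2 + u_B^2) = sqrt(0.4485414^2 + 0.92549248^2) = 1.0284579
U = k * uc = 3 * 1.0284579
U = 3.0854

3.0854


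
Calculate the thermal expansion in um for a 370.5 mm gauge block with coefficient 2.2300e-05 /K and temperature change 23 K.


dL = L * alpha * dT
= 370.5 * 2.2300e-05 * 23
= 0.1900294 mm
dL_um = 0.1900294 * 1000 = 190.0294 um

190.0294


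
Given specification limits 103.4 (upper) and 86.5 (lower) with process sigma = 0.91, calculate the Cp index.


Cp = (USL - LSL) / (6 * sigma)
= (103.4 - 86.5) / (6 * 0.91)
= 16.9000 / 5.4600
= 3.0952

3.0952


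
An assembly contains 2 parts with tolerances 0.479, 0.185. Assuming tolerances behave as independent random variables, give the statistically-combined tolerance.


RSS = sqrt(0.479^2 + 0.185^2)
= sqrt(0.263666)
= 0.5135

0.5135


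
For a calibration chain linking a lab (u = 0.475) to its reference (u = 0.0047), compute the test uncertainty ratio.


TUR = u_lab / u_ref
= 0.475 / 0.0047
= 101.0638

101.0638


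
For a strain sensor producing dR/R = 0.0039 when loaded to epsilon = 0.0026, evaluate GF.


GF = (dR/R) / epsilon
= 0.0039 / 0.0026
= 1.5000

1.5000


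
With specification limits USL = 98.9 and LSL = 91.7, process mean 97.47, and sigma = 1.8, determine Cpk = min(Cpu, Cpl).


Cpu = (USL - mean) / (3*sigma) = (98.9 - 97.47) / (3*1.8) = 0.2648
Cpl = (mean - LSL) / (3*sigma) = (97.47 - 91.7) / (3*1.8) = 1.0685
Cpk = min(Cpu, Cpl) = 0.2648

0.2648


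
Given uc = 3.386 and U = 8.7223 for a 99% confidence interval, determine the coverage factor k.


k = U / uc
k = 8.7223 / 3.386
k = 2.576

2.576


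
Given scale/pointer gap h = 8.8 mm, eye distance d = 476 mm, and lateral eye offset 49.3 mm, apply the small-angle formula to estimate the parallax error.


error = h * offset / d
= 8.8 * 49.3 / 476
= 0.9114

0.9114


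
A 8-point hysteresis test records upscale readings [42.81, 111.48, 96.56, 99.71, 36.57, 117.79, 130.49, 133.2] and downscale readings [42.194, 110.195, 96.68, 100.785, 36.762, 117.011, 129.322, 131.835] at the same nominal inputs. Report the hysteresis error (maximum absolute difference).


|42.81 - 42.194| = 0.6160
|111.48 - 110.195| = 1.2850
|96.56 - 96.68| = 0.1200
|99.71 - 100.785| = 1.0750
|36.57 - 36.762| = 0.1920
|117.79 - 117.011| = 0.7790
|130.49 - 129.322| = 1.1680
|133.2 - 131.835| = 1.3650
hysteresis = max(diffs) = 1.3650

1.3650


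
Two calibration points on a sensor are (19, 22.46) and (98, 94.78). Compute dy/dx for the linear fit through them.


slope = (y2 - y1) / (x2 - x1)
= (94.78 - 22.46) / (98 - 19)
= 72.3200 / 79
= 0.9154

0.9154


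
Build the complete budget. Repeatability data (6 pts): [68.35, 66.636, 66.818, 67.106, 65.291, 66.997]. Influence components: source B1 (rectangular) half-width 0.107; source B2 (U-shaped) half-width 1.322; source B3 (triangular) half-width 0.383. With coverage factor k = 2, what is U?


mean = (68.35 + 66.636 + 66.818 + 67.106 + 65.291 + 66.997) / 6 = 66.86633333
s = sqrt(sum((x - mean)^2)/(n-1)) = 0.98110604
u_A = s / sqrt(n) = 0.98110604 / sqrt(6) = 0.40053486
u_B1 = 0.107 / sqrt(3) = 0.061776479
u_B2 = 1.322 / sqrt(2) = 0.93479516
u_B3 = 0.383 / sqrt(6) = 0.1563591
uc = sqrt(0.40053486^2 + 0.061776479^2 + 0.93479516^2 + 0.1563591^2) = 1.0307932
U = k * uc = 2 * 1.0307932
U = 2.0616

2.0616


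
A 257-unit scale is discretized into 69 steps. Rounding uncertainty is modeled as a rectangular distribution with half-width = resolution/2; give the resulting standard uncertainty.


resolution = range / divisions
resolution = 257 / 69 = 3.7246377
u_res = resolution / (2*sqrt(3))
u_res = 3.7246377 / 3.4641016
u_res = 1.0752

1.0752


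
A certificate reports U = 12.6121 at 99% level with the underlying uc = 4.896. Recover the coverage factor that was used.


k = U / uc
k = 12.6121 / 4.896
k = 2.576

2.576


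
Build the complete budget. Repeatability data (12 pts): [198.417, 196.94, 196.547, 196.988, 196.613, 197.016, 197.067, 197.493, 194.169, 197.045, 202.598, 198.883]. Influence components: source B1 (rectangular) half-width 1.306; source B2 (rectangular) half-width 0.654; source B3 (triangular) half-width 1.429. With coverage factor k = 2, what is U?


mean = (198.417 + 196.94 + 196.547 + 196.988 + 196.613 + 197.016 + 197.067 + 197.493 + 194.169 + 197.045 + 202.598 + 198.883) / 12 = 197.4813333
s = sqrt(sum((x - mean)^2)/(n-1)) = 1.9710196
u_A = s / sqrt(n) = 1.9710196 / sqrt(12) = 0.56898435
u_B1 = 1.306 / sqrt(3) = 0.75401945
u_B2 = 0.654 / sqrt(3) = 0.37758708
u_B3 = 1.429 / sqrt(6) = 0.58338681
uc = sqrt(0.56898435^2 + 0.75401945^2 + 0.37758708^2 + 0.58338681^2) = 1.1726895
U = k * uc = 2 * 1.1726895
U = 2.3454

2.3454


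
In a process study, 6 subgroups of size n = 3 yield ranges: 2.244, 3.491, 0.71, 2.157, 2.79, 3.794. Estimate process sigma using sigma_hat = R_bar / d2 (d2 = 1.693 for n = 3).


R_bar = (2.244 + 3.491 + 0.71 + 2.157 + 2.79 + 3.794) / 6
R_bar = 15.186 / 6 = 2.531
sigma_hat = R_bar / d2 = 2.531 / 1.693 = 1.4950

1.4950


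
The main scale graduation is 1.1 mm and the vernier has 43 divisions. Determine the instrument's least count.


LC = MSD / n_div
= 1.1 / 43
= 0.0256

0.0256


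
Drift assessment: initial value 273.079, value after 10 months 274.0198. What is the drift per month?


rate = (v2 - v1) / months
= (274.0198 - 273.079) / 10
= 0.9408 / 10
= 0.0941

0.0941


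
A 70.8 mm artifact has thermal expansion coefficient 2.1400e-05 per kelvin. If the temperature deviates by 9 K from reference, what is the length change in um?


dL = L * alpha * dT
= 70.8 * 2.1400e-05 * 9
= 0.0136361 mm
dL_um = 0.0136361 * 1000 = 13.6361 um

13.6361


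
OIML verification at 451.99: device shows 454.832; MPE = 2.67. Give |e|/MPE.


e = indication - reference = 454.832 - 451.99 = 2.8420
|e| = 2.8420
ratio = |e| / MPE = 2.8420 / 2.67
ratio = 1.0644

1.0644


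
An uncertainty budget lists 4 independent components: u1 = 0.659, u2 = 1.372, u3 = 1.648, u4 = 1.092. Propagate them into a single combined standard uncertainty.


uc = sqrt(0.659^2 + 1.372^2 + 1.648^2 + 1.092^2)
uc = sqrt(6.225033)
uc = 2.4950

2.4950


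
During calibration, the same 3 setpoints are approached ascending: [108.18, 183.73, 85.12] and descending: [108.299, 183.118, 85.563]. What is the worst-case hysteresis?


|108.18 - 108.299| = 0.1190
|183.73 - 183.118| = 0.6120
|85.12 - 85.563| = 0.4430
hysteresis = max(diffs) = 0.6120

0.6120


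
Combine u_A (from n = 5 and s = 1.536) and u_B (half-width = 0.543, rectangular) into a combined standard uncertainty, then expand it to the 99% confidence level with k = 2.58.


u_A = s / sqrt(n) = 1.536 / sqrt(5) = 0.68692008
u_B = half_width / sqrt(3) = 0.543 / sqrt(3) = 0.3135012
uc = sqrt(u_A^2 + u_B^2) = sqrt(0.68692008^2 + 0.3135012^2) = 0.75507761
U = k * uc = 2.58 * 0.75507761
U = 1.9481

1.9481


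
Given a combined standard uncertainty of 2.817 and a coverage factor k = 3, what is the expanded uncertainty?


U = k * uc
U = 3 * 2.817
U = 8.4510

8.4510


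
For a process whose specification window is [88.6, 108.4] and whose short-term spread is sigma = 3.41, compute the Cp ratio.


Cp = (USL - LSL) / (6 * sigma)
= (108.4 - 88.6) / (6 * 3.41)
= 19.8000 / 20.4600
= 0.9677

0.9677


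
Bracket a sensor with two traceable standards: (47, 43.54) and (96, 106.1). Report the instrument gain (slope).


slope = (y2 - y1) / (x2 - x1)
= (106.1 - 43.54) / (96 - 47)
= 62.5600 / 49
= 1.2767

1.2767


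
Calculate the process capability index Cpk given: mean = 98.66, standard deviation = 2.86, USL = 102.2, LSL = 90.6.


Cpu = (USL - mean) / (3*sigma) = (102.2 - 98.66) / (3*2.86) = 0.4126
Cpl = (mean - LSL) / (3*sigma) = (98.66 - 90.6) / (3*2.86) = 0.9394
Cpk = min(Cpu, Cpl) = 0.4126

0.4126


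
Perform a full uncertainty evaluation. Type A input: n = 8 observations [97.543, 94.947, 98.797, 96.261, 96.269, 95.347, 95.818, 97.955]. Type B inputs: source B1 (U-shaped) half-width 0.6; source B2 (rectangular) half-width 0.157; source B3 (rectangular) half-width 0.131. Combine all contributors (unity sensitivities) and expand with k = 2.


mean = (97.543 + 94.947 + 98.797 + 96.261 + 96.269 + 95.347 + 95.818 + 97.955) / 8 = 96.617125
s = sqrt(sum((x - mean)^2)/(n-1)) = 1.3463263
u_A = s / sqrt(n) = 1.3463263 / sqrt(8) = 0.47599823
u_B1 = 0.6 / sqrt(2) = 0.42426407
u_B2 = 0.157 / sqrt(3) = 0.090643992
u_B3 = 0.131 / sqrt(3) = 0.075632885
uc = sqrt(0.47599823^2 + 0.42426407^2 + 0.090643992^2 + 0.075632885^2) = 0.64846818
U = k * uc = 2 * 0.64846818
U = 1.2969

1.2969


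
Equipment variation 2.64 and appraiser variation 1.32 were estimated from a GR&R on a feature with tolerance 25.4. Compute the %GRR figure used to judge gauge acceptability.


GRR = sqrt(EV^2 + AV^2) = sqrt(2.64^2 + 1.32^2) = 2.9516097
%GRR = GRR / tol * 100 = 2.9516097 / 25.4 * 100
%GRR = 11.6205

11.6205


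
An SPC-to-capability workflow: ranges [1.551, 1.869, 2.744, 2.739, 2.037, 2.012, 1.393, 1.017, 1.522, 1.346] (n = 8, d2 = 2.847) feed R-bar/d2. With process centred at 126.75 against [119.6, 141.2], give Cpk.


R_bar = (1.551 + 1.869 + 2.744 + 2.739 + 2.037 + 2.012 + 1.393 + 1.017 + 1.522 + 1.346) / 10 = 1.823
sigma = R_bar / d2 = 1.823 / 2.847 = 0.64032315
Cp = (USL - LSL)/(6*sigma) = (141.2 - 119.6)/(6*0.64032315) = 5.6222
Cpu = (141.2 - 126.75)/(3*0.64032315) = 7.5222
Cpl = (126.75 - 119.6)/(3*0.64032315) = 3.7221
Cpk = min(Cpu, Cpl) = 3.7221

3.7221


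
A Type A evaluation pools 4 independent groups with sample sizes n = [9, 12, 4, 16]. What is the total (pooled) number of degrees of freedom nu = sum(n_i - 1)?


nu = sum_i (n_i - 1)
nu = ((9 - 1) + (12 - 1) + (4 - 1) + (16 - 1))
nu = 8 + 11 + 3 + 15
nu = 37

37


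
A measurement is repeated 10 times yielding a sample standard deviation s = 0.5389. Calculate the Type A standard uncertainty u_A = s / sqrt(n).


u_A = s / sqrt(n)
u_A = 0.5389 / sqrt(10)
u_A = 0.5389 / 3.1622777
u_A = 0.1704

0.1704


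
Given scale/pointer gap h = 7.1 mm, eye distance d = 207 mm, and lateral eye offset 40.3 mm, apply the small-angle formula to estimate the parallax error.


error = h * offset / d
= 7.1 * 40.3 / 207
= 1.3823

1.3823


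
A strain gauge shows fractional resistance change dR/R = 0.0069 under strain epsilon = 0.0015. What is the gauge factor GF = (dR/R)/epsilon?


GF = (dR/R) / epsilon
= 0.0069 / 0.0015
= 4.6000

4.6000


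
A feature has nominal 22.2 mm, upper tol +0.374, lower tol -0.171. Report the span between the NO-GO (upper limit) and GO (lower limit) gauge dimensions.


GO = nominal - lower_tol (smallest hole = maximum material condition)
GO = 22.2 - 0.171 = 22.029
NO-GO = nominal + upper_tol (largest hole = least material condition)
NO-GO = 22.2 + 0.374 = 22.574
spread = NO-GO - GO = 22.574 - 22.029 = 0.5450

0.5450


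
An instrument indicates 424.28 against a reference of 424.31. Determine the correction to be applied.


Correction = standard - reading
= 424.31 - 424.28
= 0.0300

0.0300


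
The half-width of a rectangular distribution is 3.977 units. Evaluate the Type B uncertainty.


u_B = half_width / sqrt(3)
u_B = 3.977 / 1.7320508
u_B = 2.2961

2.2961


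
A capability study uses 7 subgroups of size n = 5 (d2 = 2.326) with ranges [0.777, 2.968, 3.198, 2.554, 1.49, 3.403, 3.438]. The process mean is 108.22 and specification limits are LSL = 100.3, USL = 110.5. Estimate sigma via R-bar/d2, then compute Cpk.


R_bar = (0.777 + 2.968 + 3.198 + 2.554 + 1.49 + 3.403 + 3.438) / 7 = 2.5468571
sigma = R_bar / d2 = 2.5468571 / 2.326 = 1.0949515
Cp = (USL - LSL)/(6*sigma) = (110.5 - 100.3)/(6*1.0949515) = 1.5526
Cpu = (110.5 - 108.22)/(3*1.0949515) = 0.6941
Cpl = (108.22 - 100.3)/(3*1.0949515) = 2.4111
Cpk = min(Cpu, Cpl) = 0.6941

0.6941


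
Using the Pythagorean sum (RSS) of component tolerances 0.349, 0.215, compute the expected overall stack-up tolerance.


RSS = sqrt(0.349^2 + 0.215^2)
= sqrt(0.168026)
= 0.4099

0.4099


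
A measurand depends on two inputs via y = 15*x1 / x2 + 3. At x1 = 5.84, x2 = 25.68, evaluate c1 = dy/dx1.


y = 15*x1 / x2 + 3
dy/dx1 = 15/x2
Evaluate at x2 = 25.68: c1 = 15 / 25.68
c1 = 0.5841

0.5841


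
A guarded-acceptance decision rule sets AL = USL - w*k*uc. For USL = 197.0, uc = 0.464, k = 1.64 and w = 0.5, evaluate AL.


U = k * uc = 1.64 * 0.464 = 0.76096
guard band g = w * U = 0.5 * 0.76096 = 0.38048
AL = USL - g = 197.0 - 0.38048
AL = 196.6195

196.6195


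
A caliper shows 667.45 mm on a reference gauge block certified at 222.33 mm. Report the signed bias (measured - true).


Systematic error = measured - true
= 667.45 - 222.33
= 445.1200

445.1200


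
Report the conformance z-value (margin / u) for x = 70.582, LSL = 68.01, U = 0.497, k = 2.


u = U / k = 0.497 / 2 = 0.2485
margin = |LSL - x| = |68.01 - 70.582| = 2.572
z = margin / u = 2.572 / 0.2485
z = 10.3501

10.3501


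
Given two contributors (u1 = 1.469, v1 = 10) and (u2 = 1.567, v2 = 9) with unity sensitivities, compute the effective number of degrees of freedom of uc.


uc = sqrt(u1^2 + u2^2) = sqrt(1.469^2 + 1.567^2) = 2.1478943
v_eff = uc^4 / (u1^4/v1 + u2^4/v2)
= 2.1478943^4 / (1.469^4/10 + 1.567^4/9)
= 21.28392 / 1.1356158
v_eff = 18.7422

18.7422


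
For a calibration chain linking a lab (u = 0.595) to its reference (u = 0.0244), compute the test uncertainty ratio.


TUR = u_lab / u_ref
= 0.595 / 0.0244
= 24.3852

24.3852


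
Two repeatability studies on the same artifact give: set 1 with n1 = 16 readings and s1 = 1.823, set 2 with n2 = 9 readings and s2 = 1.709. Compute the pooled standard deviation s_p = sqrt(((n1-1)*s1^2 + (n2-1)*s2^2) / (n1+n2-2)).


s_p = sqrt(((n1-1)*s1^2 + (n2-1)*s2^2) / (n1+n2-2))
numerator = (16-1)*1.823^2 + (9-1)*1.709^2 = 49.849935 + 23.365448 = 73.215383
denominator = 16 + 9 - 2 = 23
s_p^2 = 73.215383 / 23 = 3.1832775
s_p = sqrt(3.1832775) = 1.7842

1.7842


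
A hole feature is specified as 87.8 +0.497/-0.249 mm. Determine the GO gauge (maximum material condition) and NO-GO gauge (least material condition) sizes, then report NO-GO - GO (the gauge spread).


GO = nominal - lower_tol (smallest hole = maximum material condition)
GO = 87.8 - 0.249 = 87.551
NO-GO = nominal + upper_tol (largest hole = least material condition)
NO-GO = 87.8 + 0.497 = 88.297
spread = NO-GO - GO = 88.297 - 87.551 = 0.7460

0.7460


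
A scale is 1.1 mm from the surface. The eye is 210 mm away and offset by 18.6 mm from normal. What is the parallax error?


error = h * offset / d
= 1.1 * 18.6 / 210
= 0.0974

0.0974


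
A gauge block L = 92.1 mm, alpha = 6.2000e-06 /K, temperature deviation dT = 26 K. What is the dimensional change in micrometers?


dL = L * alpha * dT
= 92.1 * 6.2000e-06 * 26
= 0.0148465 mm
dL_um = 0.0148465 * 1000 = 14.8465 um

14.8465


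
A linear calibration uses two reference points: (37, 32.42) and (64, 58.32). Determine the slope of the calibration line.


slope = (y2 - y1) / (x2 - x1)
= (58.32 - 32.42) / (64 - 37)
= 25.9000 / 27
= 0.9593

0.9593


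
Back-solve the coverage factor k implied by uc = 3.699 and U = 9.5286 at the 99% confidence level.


k = U / uc
k = 9.5286 / 3.699
k = 2.576

2.576


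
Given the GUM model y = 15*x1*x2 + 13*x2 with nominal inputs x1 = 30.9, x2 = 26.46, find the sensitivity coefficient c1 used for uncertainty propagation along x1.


y = 15*x1*x2 + 13*x2
dy/dx1 = 15*x2
Evaluate at x2 = 26.46: c1 = 15 * 26.46
c1 = 396.9000

396.9000


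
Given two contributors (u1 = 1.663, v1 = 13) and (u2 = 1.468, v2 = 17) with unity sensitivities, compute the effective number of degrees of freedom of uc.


uc = sqrt(u1^2 + u2^2) = sqrt(1.663^2 + 1.468^2) = 2.218241
v_eff = uc^4 / (u1^4/v1 + u2^4/v2)
= 2.218241^4 / (1.663^4/13 + 1.468^4/17)
= 24.212237 / 0.86152033
v_eff = 28.1041

28.1041


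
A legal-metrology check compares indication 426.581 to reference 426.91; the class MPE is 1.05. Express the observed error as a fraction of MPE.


e = indication - reference = 426.581 - 426.91 = -0.3290
|e| = 0.3290
ratio = |e| / MPE = 0.3290 / 1.05
ratio = 0.3133

0.3133


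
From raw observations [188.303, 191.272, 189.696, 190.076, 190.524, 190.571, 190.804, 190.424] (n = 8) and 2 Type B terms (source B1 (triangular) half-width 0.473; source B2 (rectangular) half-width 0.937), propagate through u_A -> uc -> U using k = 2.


mean = (188.303 + 191.272 + 189.696 + 190.076 + 190.524 + 190.571 + 190.804 + 190.424) / 8 = 190.20875
s = sqrt(sum((x - mean)^2)/(n-1)) = 0.9003318
u_A = s / sqrt(n) = 0.9003318 / sqrt(8) = 0.31831536
u_B1 = 0.473 / sqrt(6) = 0.19310144
u_B2 = 0.937 / sqrt(3) = 0.5409772
uc = sqrt(0.31831536^2 + 0.19310144^2 + 0.5409772^2) = 0.65671087
U = k * uc = 2 * 0.65671087
U = 1.3134

1.3134


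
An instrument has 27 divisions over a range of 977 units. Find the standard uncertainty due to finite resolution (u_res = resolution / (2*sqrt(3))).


resolution = range / divisions
resolution = 977 / 27 = 36.185185
u_res = resolution / (2*sqrt(3))
u_res = 36.185185 / 3.4641016
u_res = 10.4458

10.4458


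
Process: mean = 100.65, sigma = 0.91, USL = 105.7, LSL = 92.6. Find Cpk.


Cpu = (USL - mean) / (3*sigma) = (105.7 - 100.65) / (3*0.91) = 1.8498
Cpl = (mean - LSL) / (3*sigma) = (100.65 - 92.6) / (3*0.91) = 2.9487
Cpk = min(Cpu, Cpl) = 1.8498

1.8498


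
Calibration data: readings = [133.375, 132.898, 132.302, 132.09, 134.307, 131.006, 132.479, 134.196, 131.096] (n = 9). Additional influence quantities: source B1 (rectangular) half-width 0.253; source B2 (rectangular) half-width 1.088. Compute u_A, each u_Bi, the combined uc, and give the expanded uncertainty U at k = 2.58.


mean = (133.375 + 132.898 + 132.302 + 132.09 + 134.307 + 131.006 + 132.479 + 134.196 + 131.096) / 9 = 132.6387778
s = sqrt(sum((x - mean)^2)/(n-1)) = 1.188663
u_A = s / sqrt(n) = 1.188663 / sqrt(9) = 0.396221
u_B1 = 0.253 / sqrt(3) = 0.14606962
u_B2 = 1.088 / sqrt(3) = 0.62815709
uc = sqrt(0.396221^2 + 0.14606962^2 + 0.62815709^2) = 0.75690736
U = k * uc = 2.58 * 0.75690736
U = 1.9528

1.9528


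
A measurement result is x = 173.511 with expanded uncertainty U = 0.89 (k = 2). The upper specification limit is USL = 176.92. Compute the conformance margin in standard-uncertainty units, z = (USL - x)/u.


u = U / k = 0.89 / 2 = 0.445
margin = |USL - x| = |176.92 - 173.511| = 3.409
z = margin / u = 3.409 / 0.445
z = 7.6607

7.6607


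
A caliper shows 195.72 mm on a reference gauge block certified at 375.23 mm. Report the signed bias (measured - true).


Systematic error = measured - true
= 195.72 - 375.23
= -179.5100

-179.5100


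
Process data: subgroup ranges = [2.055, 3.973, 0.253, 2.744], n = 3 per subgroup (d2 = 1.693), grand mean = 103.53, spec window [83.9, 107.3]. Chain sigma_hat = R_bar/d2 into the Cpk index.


R_bar = (2.055 + 3.973 + 0.253 + 2.744) / 4 = 2.25625
sigma = R_bar / d2 = 2.25625 / 1.693 = 1.3326934
Cp = (USL - LSL)/(6*sigma) = (107.3 - 83.9)/(6*1.3326934) = 2.9264
Cpu = (107.3 - 103.53)/(3*1.3326934) = 0.9430
Cpl = (103.53 - 83.9)/(3*1.3326934) = 4.9099
Cpk = min(Cpu, Cpl) = 0.9430

0.9430


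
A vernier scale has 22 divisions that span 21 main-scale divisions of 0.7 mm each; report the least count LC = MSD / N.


LC = MSD / n_div
= 0.7 / 22
= 0.0318

0.0318


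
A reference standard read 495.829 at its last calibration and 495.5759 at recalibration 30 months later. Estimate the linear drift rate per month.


rate = (v2 - v1) / months
= (495.5759 - 495.829) / 30
= -0.2531 / 30
= -0.0084

-0.0084


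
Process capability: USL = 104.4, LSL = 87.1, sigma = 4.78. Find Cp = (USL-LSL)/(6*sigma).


Cp = (USL - LSL) / (6 * sigma)
= (104.4 - 87.1) / (6 * 4.78)
= 17.3000 / 28.6800
= 0.6032

0.6032


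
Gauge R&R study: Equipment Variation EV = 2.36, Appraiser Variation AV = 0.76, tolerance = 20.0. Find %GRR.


GRR = sqrt(EV^2 + AV^2) = sqrt(2.36^2 + 0.76^2) = 2.4793548
%GRR = GRR / tol * 100 = 2.4793548 / 20.0 * 100
%GRR = 12.3968

12.3968


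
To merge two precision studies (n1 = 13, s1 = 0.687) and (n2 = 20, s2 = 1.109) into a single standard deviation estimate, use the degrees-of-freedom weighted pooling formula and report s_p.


s_p = sqrt(((n1-1)*s1^2 + (n2-1)*s2^2) / (n1+n2-2))
numerator = (13-1)*0.687^2 + (20-1)*1.109^2 = 5.663628 + 23.367739 = 29.031367
denominator = 13 + 20 - 2 = 31
s_p^2 = 29.031367 / 31 = 0.93649571
s_p = sqrt(0.93649571) = 0.9677

0.9677


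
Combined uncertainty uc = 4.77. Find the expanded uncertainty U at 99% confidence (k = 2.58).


U = k * uc
U = 2.58 * 4.77
U = 12.3066

12.3066


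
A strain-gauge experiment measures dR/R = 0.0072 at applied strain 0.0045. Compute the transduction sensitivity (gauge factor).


GF = (dR/R) / epsilon
= 0.0072 / 0.0045
= 1.6000

1.6000


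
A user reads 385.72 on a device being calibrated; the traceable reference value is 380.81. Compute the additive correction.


Correction = standard - reading
= 380.81 - 385.72
= -4.9100

-4.9100


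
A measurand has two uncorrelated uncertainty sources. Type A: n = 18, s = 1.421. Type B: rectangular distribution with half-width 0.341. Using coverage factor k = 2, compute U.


u_A = s / sqrt(n) = 1.421 / sqrt(18) = 0.33493291
u_B = half_width / sqrt(3) = 0.341 / sqrt(3) = 0.19687644
uc = sqrt(u_A^2 + u_B^2) = sqrt(0.33493291^2 + 0.19687644^2) = 0.38851047
U = k * uc = 2 * 0.38851047
U = 0.7770

0.7770


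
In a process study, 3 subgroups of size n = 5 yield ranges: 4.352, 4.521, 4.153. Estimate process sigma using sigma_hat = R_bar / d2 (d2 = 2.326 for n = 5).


R_bar = (4.352 + 4.521 + 4.153) / 3
R_bar = 13.026 / 3 = 4.342
sigma_hat = R_bar / d2 = 4.342 / 2.326 = 1.8667

1.8667


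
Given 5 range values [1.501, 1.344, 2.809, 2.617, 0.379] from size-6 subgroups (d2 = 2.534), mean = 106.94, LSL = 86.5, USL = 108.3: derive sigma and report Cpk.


R_bar = (1.501 + 1.344 + 2.809 + 2.617 + 0.379) / 5 = 1.73
sigma = R_bar / d2 = 1.73 / 2.534 = 0.68271507
Cp = (USL - LSL)/(6*sigma) = (108.3 - 86.5)/(6*0.68271507) = 5.3219
Cpu = (108.3 - 106.94)/(3*0.68271507) = 0.6640
Cpl = (106.94 - 86.5)/(3*0.68271507) = 9.9798
Cpk = min(Cpu, Cpl) = 0.6640

0.6640


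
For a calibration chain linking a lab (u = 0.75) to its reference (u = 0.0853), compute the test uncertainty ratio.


TUR = u_lab / u_ref
= 0.75 / 0.0853
= 8.7925

8.7925


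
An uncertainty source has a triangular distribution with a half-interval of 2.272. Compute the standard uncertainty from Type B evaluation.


u_B = half_width / sqrt(6)
u_B = 2.272 / 2.4494897
u_B = 0.9275

0.9275


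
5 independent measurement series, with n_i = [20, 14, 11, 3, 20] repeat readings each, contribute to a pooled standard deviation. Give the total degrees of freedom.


nu = sum_i (n_i - 1)
nu = ((20 - 1) + (14 - 1) + (11 - 1) + (3 - 1) + (20 - 1))
nu = 19 + 13 + 10 + 2 + 19
nu = 63

63


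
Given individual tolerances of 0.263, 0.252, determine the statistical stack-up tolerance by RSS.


RSS = sqrt(0.263^2 + 0.252^2)
= sqrt(0.132673)
= 0.3642

0.3642


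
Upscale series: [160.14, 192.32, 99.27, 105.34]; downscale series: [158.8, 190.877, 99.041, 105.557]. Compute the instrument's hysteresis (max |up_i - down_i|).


|160.14 - 158.8| = 1.3400
|192.32 - 190.877| = 1.4430
|99.27 - 99.041| = 0.2290
|105.34 - 105.557| = 0.2170
hysteresis = max(diffs) = 1.4430

1.4430


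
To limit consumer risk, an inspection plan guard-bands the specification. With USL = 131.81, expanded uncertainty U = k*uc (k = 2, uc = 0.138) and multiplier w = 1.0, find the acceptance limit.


U = k * uc = 2 * 0.138 = 0.276
guard band g = w * U = 1.0 * 0.276 = 0.276
AL = USL - g = 131.81 - 0.276
AL = 131.5340

131.5340


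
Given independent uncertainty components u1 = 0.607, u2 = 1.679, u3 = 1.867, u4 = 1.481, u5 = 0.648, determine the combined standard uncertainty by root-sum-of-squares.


uc = sqrt(0.607^2 + 1.679^2 + 1.867^2 + 1.481^2 + 0.648^2)
uc = sqrt(9.286444)
uc = 3.0474

3.0474


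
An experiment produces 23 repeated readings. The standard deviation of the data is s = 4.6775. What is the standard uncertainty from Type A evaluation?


u_A = s / sqrt(n)
u_A = 4.6775 / sqrt(23)
u_A = 4.6775 / 4.7958315
u_A = 0.9753

0.9753


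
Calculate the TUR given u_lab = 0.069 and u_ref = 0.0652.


TUR = u_lab / u_ref
= 0.069 / 0.0652
= 1.0583

1.0583


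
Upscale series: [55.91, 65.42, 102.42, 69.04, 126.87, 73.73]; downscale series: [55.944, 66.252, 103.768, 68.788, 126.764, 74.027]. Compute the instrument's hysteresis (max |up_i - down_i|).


|55.91 - 55.944| = 0.0340
|65.42 - 66.252| = 0.8320
|102.42 - 103.768| = 1.3480
|69.04 - 68.788| = 0.2520
|126.87 - 126.764| = 0.1060
|73.73 - 74.027| = 0.2970
hysteresis = max(diffs) = 1.3480

1.3480


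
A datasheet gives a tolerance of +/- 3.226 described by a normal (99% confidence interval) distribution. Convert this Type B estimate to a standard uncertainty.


u_B = half_width / 2.576
u_B = 3.226 / 2.576
u_B = 1.2523

1.2523


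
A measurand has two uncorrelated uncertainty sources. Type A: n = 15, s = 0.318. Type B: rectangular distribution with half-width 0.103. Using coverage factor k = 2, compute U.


u_A = s / sqrt(n) = 0.318 / sqrt(15) = 0.082107247
u_B = half_width / sqrt(3) = 0.103 / sqrt(3) = 0.059467078
uc = sqrt(u_A^2 + u_B^2) = sqrt(0.082107247^2 + 0.059467078^2) = 0.10138014
U = k * uc = 2 * 0.10138014
U = 0.2028

0.2028


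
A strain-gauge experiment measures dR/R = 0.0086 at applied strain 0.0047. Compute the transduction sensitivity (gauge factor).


GF = (dR/R) / epsilon
= 0.0086 / 0.0047
= 1.8298

1.8298


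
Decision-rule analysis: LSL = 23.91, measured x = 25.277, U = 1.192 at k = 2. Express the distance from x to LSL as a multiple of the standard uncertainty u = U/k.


u = U / k = 1.192 / 2 = 0.596
margin = |LSL - x| = |23.91 - 25.277| = 1.367
z = margin / u = 1.367 / 0.596
z = 2.2936

2.2936


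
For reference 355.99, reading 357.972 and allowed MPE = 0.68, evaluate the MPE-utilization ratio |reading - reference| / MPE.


e = indication - reference = 357.972 - 355.99 = 1.9820
|e| = 1.9820
ratio = |e| / MPE = 1.9820 / 0.68
ratio = 2.9147

2.9147
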